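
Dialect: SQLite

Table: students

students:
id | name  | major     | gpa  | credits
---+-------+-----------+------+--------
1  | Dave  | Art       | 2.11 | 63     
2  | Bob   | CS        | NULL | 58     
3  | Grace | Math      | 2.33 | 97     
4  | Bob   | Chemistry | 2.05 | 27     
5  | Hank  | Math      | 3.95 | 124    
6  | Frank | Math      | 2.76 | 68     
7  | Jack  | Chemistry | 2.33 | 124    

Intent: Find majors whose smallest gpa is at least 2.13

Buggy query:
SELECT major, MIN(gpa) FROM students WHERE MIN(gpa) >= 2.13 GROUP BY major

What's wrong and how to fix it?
Bug: Aggregates like MIN are computed per group after WHERE runs

Fix: Use HAVING for the per-group MIN condition

Corrected query:
SELECT major, MIN(gpa) FROM students GROUP BY major HAVING MIN(gpa) >= 2.13

Result:
major | MIN(gpa)
------+---------
Math  | 2.33    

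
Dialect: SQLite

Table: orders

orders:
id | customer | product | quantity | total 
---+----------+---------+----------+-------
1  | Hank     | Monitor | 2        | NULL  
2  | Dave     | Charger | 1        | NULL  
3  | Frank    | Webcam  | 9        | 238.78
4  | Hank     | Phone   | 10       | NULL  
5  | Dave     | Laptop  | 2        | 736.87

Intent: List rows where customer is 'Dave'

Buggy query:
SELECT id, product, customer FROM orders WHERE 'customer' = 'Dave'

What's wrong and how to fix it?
Bug: Single quotes denote string literals in SQL; the column name is being compared as a constant string

Fix: Reference the column as customer without single quotes

Corrected query:
SELECT id, product, customer FROM orders WHERE customer = 'Dave'

Result:
id | product | customer
---+---------+---------
2  | Charger | Dave    
5  | Laptop  | Dave    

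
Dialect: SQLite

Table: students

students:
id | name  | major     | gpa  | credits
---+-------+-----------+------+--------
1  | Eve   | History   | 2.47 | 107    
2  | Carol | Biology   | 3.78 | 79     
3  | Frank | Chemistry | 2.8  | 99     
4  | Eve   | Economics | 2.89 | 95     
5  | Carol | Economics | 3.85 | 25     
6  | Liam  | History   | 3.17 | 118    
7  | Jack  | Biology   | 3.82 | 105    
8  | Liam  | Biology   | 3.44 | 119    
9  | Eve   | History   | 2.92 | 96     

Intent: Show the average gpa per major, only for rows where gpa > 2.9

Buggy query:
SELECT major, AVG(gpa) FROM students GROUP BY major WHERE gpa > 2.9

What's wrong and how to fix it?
Bug: WHERE cannot follow GROUP BY

Fix: Move the WHERE clause before GROUP BY

Corrected query:
SELECT major, AVG(gpa) FROM students WHERE gpa > 2.9 GROUP BY major

Result:
major     | AVG(gpa)
----------+---------
Biology   | 3.68    
Economics | 3.85    
History   | 3.045   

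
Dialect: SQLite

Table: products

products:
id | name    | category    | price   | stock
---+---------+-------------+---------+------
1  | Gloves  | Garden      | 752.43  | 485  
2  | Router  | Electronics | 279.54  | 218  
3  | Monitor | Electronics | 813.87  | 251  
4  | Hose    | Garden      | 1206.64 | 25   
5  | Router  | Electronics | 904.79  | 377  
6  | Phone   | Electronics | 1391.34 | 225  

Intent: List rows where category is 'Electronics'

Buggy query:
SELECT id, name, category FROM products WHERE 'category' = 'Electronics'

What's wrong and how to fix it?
Bug: 'category' in single quotes is a string literal, not the column; the comparison is literal-vs-literal and never true

Fix: Reference the column as category without single quotes

Corrected query:
SELECT id, name, category FROM products WHERE category = 'Electronics'

Result:
id | name    | category   
---+---------+------------
2  | Router  | Electronics
3  | Monitor | Electronics
5  | Router  | Electronics
6  | Phone   | Electronics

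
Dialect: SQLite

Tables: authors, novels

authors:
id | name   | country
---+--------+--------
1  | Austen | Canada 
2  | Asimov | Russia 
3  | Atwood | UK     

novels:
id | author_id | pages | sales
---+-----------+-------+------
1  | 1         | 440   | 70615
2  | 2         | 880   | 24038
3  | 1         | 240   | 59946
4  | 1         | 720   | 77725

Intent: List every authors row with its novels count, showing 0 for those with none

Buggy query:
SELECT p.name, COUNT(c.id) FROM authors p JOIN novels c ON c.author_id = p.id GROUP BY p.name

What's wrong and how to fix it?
Bug: INNER JOIN drops authors rows that have no matching novels rows

Fix: Use LEFT JOIN so parents without children still appear (COUNT(c.id) gives 0)

Corrected query:
SELECT p.name, COUNT(c.id) FROM authors p LEFT JOIN novels c ON c.author_id = p.id GROUP BY p.name

Result:
name   | COUNT(c.id)
-------+------------
Asimov | 1          
Atwood | 0          
Austen | 3          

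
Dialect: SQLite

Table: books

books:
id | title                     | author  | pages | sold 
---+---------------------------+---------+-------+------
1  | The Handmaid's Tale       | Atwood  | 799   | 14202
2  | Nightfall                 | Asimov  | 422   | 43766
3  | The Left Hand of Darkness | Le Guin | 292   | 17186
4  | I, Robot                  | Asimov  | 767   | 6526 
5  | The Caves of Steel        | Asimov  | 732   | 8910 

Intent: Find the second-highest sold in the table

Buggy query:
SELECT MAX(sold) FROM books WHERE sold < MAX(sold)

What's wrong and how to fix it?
Bug: MAX(sold) on the right of the comparison is an aggregate-in-WHERE error

Fix: Compute the overall MAX in a subquery, then take MAX of rows below it

Corrected query:
SELECT MAX(sold) FROM books WHERE sold < (SELECT MAX(sold) FROM books)

Result:
MAX(sold)
---------
17186    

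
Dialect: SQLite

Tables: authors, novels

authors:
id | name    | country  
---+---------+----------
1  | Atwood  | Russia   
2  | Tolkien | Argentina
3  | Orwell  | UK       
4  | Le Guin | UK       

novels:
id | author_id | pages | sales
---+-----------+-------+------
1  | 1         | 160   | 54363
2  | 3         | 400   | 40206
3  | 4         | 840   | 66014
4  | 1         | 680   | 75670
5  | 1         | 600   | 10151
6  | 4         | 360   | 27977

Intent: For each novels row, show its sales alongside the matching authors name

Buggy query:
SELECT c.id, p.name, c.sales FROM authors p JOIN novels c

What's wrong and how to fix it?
Bug: Missing join condition: each novels row is matched to all authors rows instead of just its own

Fix: Specify the join condition linking the foreign key to the parent id

Corrected query:
SELECT c.id, p.name, c.sales FROM authors p JOIN novels c ON c.author_id = p.id

Result:
id | name    | sales
---+---------+------
1  | Atwood  | 54363
2  | Orwell  | 40206
3  | Le Guin | 66014
4  | Atwood  | 75670
5  | Atwood  | 10151
6  | Le Guin | 27977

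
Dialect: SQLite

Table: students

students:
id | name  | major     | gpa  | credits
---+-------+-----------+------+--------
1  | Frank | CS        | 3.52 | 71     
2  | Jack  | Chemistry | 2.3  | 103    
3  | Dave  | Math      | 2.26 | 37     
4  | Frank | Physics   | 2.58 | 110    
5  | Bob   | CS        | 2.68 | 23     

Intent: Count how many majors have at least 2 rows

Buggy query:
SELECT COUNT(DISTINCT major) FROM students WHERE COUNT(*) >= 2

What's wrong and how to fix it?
Bug: WHERE filters individual rows, not groups, so a group-level COUNT is invalid there

Fix: Use a subquery that GROUPs and filters with HAVING, then count its rows

Corrected query:
SELECT COUNT(*) FROM (SELECT major FROM students GROUP BY major HAVING COUNT(*) >= 2)

Result:
COUNT(*)
--------
1       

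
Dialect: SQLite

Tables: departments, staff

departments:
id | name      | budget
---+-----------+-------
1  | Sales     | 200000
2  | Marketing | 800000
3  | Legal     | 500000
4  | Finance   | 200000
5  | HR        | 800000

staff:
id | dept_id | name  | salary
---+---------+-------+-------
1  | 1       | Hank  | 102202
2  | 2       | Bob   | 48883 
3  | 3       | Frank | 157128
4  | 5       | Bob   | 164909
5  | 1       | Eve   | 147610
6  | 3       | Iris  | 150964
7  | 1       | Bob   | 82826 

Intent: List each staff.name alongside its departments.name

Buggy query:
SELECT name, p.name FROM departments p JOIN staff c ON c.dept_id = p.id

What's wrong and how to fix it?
Bug: Both tables have a 'name' column; the unqualified reference is ambiguous

Fix: Prefix ambiguous columns with the table alias

Corrected query:
SELECT c.name, p.name FROM departments p JOIN staff c ON c.dept_id = p.id

Result:
name  | name     
------+----------
Hank  | Sales    
Bob   | Marketing
Frank | Legal    
Bob   | HR       
Eve   | Sales    
Iris  | Legal    
Bob   | Sales    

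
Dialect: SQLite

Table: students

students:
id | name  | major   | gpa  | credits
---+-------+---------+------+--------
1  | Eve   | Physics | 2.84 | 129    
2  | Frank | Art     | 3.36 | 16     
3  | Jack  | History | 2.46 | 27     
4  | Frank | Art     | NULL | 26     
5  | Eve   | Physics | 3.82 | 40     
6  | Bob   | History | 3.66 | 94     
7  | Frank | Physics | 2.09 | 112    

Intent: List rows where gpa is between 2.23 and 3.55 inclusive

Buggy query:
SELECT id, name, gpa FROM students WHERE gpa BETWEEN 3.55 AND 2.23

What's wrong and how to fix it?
Bug: The bounds are reversed; BETWEEN a AND b requires a <= b to match anything

Fix: Write BETWEEN 2.23 AND 3.55

Corrected query:
SELECT id, name, gpa FROM students WHERE gpa BETWEEN 2.23 AND 3.55

Result:
id | name  | gpa 
---+-------+-----
1  | Eve   | 2.84
2  | Frank | 3.36
3  | Jack  | 2.46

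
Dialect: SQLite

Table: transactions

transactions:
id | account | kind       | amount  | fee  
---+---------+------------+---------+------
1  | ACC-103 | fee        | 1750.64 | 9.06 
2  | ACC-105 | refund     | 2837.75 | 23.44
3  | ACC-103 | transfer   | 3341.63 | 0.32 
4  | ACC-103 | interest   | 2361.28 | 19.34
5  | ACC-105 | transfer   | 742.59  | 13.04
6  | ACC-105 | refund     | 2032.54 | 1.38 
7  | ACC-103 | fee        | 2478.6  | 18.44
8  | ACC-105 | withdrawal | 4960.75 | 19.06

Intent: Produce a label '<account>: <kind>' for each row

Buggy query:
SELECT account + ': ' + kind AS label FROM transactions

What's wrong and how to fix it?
Bug: '+' is numeric addition; on text columns SQLite converts them to 0 instead of concatenating

Fix: Use the || operator for string concatenation

Corrected query:
SELECT account || ': ' || kind AS label FROM transactions

Result:
label              
-------------------
ACC-103: fee       
ACC-105: refund    
ACC-103: transfer  
ACC-103: interest  
ACC-105: transfer  
ACC-105: refund    
ACC-103: fee       
ACC-105: withdrawal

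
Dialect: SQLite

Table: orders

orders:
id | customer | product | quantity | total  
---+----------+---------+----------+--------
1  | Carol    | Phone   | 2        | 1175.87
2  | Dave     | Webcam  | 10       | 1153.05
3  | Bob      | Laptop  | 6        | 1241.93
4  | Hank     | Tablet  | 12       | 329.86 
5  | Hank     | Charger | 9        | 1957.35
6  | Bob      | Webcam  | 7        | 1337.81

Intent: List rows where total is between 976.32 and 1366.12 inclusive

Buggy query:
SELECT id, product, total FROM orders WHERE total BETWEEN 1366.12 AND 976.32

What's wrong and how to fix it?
Bug: BETWEEN expects the lower bound first; with 1366.12 AND 976.32 the range is empty

Fix: Swap the bounds so the smaller value comes first

Corrected query:
SELECT id, product, total FROM orders WHERE total BETWEEN 976.32 AND 1366.12

Result:
id | product | total  
---+---------+--------
1  | Phone   | 1175.87
2  | Webcam  | 1153.05
3  | Laptop  | 1241.93
6  | Webcam  | 1337.81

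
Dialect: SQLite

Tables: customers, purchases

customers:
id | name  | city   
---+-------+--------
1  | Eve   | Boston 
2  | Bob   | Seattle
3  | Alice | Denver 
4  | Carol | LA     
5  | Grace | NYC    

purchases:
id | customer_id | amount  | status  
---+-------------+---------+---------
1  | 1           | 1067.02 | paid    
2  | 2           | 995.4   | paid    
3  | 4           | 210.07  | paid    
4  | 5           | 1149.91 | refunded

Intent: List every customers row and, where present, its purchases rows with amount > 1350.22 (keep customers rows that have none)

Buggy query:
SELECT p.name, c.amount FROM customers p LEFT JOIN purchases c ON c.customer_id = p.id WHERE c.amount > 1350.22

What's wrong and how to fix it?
Bug: Filtering c.amount in WHERE discards the NULL rows produced by LEFT JOIN, turning it into an inner join

Fix: Put 'c.amount > 1350.22' in the JOIN's ON clause instead of WHERE

Corrected query:
SELECT p.name, c.amount FROM customers p LEFT JOIN purchases c ON c.customer_id = p.id AND c.amount > 1350.22

Result:
name  | amount
------+-------
Eve   | NULL  
Bob   | NULL  
Alice | NULL  
Carol | NULL  
Grace | NULL  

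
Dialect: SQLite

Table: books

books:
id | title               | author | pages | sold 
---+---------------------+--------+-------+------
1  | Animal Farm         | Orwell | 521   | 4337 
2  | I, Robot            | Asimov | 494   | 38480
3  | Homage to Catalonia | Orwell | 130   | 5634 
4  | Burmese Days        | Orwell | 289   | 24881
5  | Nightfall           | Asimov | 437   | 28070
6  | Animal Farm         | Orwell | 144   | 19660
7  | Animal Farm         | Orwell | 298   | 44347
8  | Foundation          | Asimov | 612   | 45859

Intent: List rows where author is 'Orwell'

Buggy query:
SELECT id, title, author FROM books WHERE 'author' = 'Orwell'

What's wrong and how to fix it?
Bug: 'author' in single quotes is a string literal, not the column; the comparison is literal-vs-literal and never true

Fix: Remove the quotes around the column name (or use double quotes for an identifier)

Corrected query:
SELECT id, title, author FROM books WHERE author = 'Orwell'

Result:
id | title               | author
---+---------------------+-------
1  | Animal Farm         | Orwell
3  | Homage to Catalonia | Orwell
4  | Burmese Days        | Orwell
6  | Animal Farm         | Orwell
7  | Animal Farm         | Orwell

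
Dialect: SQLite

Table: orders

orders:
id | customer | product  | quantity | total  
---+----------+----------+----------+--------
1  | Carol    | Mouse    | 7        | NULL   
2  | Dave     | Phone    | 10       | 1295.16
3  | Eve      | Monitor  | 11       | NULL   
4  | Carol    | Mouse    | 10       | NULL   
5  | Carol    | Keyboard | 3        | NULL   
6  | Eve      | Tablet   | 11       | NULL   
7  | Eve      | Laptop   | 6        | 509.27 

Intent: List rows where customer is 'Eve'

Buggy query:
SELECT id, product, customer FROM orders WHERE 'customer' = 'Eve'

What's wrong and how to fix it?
Bug: Single quotes denote string literals in SQL; the column name is being compared as a constant string

Fix: Reference the column as customer without single quotes

Corrected query:
SELECT id, product, customer FROM orders WHERE customer = 'Eve'

Result:
id | product | customer
---+---------+---------
3  | Monitor | Eve     
6  | Tablet  | Eve     
7  | Laptop  | Eve     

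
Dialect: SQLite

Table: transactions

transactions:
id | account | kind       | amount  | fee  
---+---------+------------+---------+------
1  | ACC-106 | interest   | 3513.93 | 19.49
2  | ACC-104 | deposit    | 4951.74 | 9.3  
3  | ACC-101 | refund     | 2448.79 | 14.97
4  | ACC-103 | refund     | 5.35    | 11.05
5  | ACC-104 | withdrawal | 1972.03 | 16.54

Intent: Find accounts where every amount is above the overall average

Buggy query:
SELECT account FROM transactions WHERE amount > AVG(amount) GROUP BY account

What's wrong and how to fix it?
Bug: WHERE evaluates per row before aggregation, so AVG() is unavailable

Fix: Use a subquery for AVG and a HAVING MIN(...) filter so the condition holds for every row in the group

Corrected query:
SELECT account FROM transactions GROUP BY account HAVING MIN(amount) > (SELECT AVG(amount) FROM transactions)

Result:
account
-------
ACC-106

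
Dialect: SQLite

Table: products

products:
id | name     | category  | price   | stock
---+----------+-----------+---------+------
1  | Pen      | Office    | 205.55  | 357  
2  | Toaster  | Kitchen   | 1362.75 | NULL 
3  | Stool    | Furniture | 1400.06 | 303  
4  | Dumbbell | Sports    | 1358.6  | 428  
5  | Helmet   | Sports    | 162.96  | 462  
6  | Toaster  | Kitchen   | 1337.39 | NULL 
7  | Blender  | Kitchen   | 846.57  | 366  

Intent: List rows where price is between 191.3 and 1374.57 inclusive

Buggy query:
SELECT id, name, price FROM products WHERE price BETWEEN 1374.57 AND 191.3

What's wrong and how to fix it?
Bug: The bounds are reversed; BETWEEN a AND b requires a <= b to match anything

Fix: Write BETWEEN 191.3 AND 1374.57

Corrected query:
SELECT id, name, price FROM products WHERE price BETWEEN 191.3 AND 1374.57

Result:
id | name     | price  
---+----------+--------
1  | Pen      | 205.55 
2  | Toaster  | 1362.75
4  | Dumbbell | 1358.6 
6  | Toaster  | 1337.39
7  | Blender  | 846.57 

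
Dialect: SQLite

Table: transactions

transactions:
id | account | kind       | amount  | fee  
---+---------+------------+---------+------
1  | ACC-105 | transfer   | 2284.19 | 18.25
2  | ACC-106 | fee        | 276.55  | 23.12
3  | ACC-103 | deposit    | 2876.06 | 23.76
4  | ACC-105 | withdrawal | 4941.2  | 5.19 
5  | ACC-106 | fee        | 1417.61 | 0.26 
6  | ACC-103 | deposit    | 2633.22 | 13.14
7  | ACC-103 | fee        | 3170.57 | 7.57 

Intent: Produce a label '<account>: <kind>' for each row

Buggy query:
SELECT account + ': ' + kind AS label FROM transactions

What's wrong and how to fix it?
Bug: '+' is numeric addition; on text columns SQLite converts them to 0 instead of concatenating

Fix: Use the || operator for string concatenation

Corrected query:
SELECT account || ': ' || kind AS label FROM transactions

Result:
label              
-------------------
ACC-105: transfer  
ACC-106: fee       
ACC-103: deposit   
ACC-105: withdrawal
ACC-106: fee       
ACC-103: deposit   
ACC-103: fee       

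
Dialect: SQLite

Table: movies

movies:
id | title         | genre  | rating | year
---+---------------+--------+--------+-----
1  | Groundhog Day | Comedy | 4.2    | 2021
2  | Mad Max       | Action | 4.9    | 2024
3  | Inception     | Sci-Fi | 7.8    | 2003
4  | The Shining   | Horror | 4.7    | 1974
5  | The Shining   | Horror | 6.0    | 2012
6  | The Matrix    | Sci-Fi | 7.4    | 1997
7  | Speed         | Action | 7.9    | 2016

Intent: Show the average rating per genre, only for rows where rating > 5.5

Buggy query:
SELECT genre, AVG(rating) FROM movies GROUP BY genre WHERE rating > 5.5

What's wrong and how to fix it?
Bug: Row-level WHERE must come before GROUP BY in the clause order

Fix: Place WHERE between FROM and GROUP BY

Corrected query:
SELECT genre, AVG(rating) FROM movies WHERE rating > 5.5 GROUP BY genre

Result:
genre  | AVG(rating)
-------+------------
Action | 7.9        
Horror | 6          
Sci-Fi | 7.6        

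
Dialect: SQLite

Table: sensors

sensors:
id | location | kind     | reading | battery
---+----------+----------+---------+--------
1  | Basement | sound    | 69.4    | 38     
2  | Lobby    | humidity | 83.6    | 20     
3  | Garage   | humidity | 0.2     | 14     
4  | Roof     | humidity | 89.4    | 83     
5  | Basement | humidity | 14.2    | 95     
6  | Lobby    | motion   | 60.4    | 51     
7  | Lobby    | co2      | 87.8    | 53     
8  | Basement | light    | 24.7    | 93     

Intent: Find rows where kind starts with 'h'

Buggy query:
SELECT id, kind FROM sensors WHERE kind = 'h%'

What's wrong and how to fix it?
Bug: Wildcards only work with LIKE; '=' treats '%' as a literal character

Fix: Use LIKE for wildcard pattern matching

Corrected query:
SELECT id, kind FROM sensors WHERE kind LIKE 'h%'

Result:
id | kind    
---+---------
2  | humidity
3  | humidity
4  | humidity
5  | humidity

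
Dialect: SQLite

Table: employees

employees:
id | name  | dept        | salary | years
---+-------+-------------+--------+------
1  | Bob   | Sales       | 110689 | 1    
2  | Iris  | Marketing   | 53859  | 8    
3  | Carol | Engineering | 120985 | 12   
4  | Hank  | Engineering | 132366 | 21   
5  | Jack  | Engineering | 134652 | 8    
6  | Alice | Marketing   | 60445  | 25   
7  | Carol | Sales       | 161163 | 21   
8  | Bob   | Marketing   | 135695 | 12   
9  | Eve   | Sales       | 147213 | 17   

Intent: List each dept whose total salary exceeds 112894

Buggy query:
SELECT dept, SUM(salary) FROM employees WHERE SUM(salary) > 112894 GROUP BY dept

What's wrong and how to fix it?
Bug: WHERE runs before GROUP BY, so aggregates aren't available there

Fix: Move the aggregate condition to a HAVING clause

Corrected query:
SELECT dept, SUM(salary) FROM employees GROUP BY dept HAVING SUM(salary) > 112894

Result:
dept        | SUM(salary)
------------+------------
Engineering | 388003     
Marketing   | 249999     
Sales       | 419065     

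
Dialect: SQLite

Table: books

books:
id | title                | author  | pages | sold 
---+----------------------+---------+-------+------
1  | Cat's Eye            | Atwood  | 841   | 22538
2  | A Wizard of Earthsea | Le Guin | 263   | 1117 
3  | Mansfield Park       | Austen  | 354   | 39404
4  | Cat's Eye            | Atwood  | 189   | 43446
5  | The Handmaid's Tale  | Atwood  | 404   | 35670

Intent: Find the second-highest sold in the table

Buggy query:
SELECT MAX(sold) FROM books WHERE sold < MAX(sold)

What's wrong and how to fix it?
Bug: MAX(sold) on the right of the comparison is an aggregate-in-WHERE error

Fix: Put the inner MAX in a scalar subquery

Corrected query:
SELECT MAX(sold) FROM books WHERE sold < (SELECT MAX(sold) FROM books)

Result:
MAX(sold)
---------
39404    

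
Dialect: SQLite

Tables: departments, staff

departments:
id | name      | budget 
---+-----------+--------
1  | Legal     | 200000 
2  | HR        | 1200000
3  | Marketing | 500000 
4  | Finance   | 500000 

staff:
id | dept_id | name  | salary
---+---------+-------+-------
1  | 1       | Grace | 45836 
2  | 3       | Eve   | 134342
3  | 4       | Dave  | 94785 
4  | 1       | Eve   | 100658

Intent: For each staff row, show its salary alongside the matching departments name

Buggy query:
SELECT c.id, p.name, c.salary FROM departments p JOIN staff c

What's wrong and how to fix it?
Bug: JOIN with no ON clause produces a cartesian product; every staff row pairs with every departments row

Fix: Specify the join condition linking the foreign key to the parent id

Corrected query:
SELECT c.id, p.name, c.salary FROM departments p JOIN staff c ON c.dept_id = p.id

Result:
id | name      | salary
---+-----------+-------
1  | Legal     | 45836 
2  | Marketing | 134342
3  | Finance   | 94785 
4  | Legal     | 100658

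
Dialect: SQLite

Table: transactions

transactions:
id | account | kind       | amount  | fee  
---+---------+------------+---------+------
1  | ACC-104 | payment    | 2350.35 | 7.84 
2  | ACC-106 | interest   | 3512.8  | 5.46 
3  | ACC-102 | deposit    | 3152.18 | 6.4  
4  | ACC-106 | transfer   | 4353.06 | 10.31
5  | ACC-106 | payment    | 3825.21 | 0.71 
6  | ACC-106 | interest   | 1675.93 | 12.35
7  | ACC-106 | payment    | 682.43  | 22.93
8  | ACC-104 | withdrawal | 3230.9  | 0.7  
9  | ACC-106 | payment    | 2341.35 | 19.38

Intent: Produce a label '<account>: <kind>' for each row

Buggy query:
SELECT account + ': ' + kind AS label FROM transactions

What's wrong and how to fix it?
Bug: SQLite uses || for string concatenation; + coerces text to numbers (yielding 0)

Fix: Replace + with || to concatenate text

Corrected query:
SELECT account || ': ' || kind AS label FROM transactions

Result:
label              
-------------------
ACC-104: payment   
ACC-106: interest  
ACC-102: deposit   
ACC-106: transfer  
ACC-106: payment   
ACC-106: interest  
ACC-106: payment   
ACC-104: withdrawal
ACC-106: payment   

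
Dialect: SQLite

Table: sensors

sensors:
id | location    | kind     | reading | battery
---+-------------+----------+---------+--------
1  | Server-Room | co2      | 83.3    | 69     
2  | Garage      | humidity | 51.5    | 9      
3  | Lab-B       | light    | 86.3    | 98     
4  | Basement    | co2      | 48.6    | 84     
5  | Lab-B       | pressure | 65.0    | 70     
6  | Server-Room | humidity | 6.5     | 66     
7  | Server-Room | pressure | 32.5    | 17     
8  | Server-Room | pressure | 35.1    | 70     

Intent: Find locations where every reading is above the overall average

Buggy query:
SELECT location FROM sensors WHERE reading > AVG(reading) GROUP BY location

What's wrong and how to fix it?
Bug: WHERE evaluates per row before aggregation, so AVG() is unavailable

Fix: Compute the overall average in a scalar subquery and compare each group's MIN against it in HAVING

Corrected query:
SELECT location FROM sensors GROUP BY location HAVING MIN(reading) > (SELECT AVG(reading) FROM sensors)

Result:
location
--------
Garage  
Lab-B   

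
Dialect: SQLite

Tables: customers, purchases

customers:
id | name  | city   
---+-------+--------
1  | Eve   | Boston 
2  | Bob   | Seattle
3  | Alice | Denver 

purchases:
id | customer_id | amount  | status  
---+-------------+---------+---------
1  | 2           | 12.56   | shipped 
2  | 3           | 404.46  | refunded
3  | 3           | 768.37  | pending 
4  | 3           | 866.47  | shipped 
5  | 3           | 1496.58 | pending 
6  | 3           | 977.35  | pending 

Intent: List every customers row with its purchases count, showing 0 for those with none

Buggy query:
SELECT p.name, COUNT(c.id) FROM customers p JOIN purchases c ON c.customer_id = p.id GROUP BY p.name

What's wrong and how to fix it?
Bug: An inner join excludes parents with zero children

Fix: Use LEFT JOIN so parents without children still appear (COUNT(c.id) gives 0)

Corrected query:
SELECT p.name, COUNT(c.id) FROM customers p LEFT JOIN purchases c ON c.customer_id = p.id GROUP BY p.name

Result:
name  | COUNT(c.id)
------+------------
Alice | 5          
Bob   | 1          
Eve   | 0          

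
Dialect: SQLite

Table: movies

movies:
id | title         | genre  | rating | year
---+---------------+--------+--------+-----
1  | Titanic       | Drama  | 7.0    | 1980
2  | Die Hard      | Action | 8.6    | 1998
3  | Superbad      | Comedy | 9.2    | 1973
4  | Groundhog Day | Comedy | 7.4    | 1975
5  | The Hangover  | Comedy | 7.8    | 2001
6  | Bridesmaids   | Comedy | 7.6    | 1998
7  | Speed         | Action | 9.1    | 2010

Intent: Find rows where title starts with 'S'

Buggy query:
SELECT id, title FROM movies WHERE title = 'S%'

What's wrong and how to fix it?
Bug: '=' compares the literal string including the % character; pattern matching needs LIKE

Fix: Use LIKE for wildcard pattern matching

Corrected query:
SELECT id, title FROM movies WHERE title LIKE 'S%'

Result:
id | title   
---+---------
3  | Superbad
7  | Speed   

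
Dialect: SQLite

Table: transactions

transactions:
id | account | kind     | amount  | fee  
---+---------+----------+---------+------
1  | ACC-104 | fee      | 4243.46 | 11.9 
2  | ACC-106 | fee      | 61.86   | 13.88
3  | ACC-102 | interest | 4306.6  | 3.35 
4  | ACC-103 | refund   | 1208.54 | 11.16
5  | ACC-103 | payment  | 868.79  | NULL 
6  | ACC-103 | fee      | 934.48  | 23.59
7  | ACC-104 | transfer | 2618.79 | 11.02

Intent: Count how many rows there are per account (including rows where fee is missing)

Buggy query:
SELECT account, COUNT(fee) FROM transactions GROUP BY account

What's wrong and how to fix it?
Bug: COUNT(column) counts non-NULL values only; rows with NULL fee aren't counted

Fix: Replace COUNT(fee) with COUNT(*)

Corrected query:
SELECT account, COUNT(*) FROM transactions GROUP BY account

Result:
account | COUNT(*)
--------+---------
ACC-102 | 1       
ACC-103 | 3       
ACC-104 | 2       
ACC-106 | 1       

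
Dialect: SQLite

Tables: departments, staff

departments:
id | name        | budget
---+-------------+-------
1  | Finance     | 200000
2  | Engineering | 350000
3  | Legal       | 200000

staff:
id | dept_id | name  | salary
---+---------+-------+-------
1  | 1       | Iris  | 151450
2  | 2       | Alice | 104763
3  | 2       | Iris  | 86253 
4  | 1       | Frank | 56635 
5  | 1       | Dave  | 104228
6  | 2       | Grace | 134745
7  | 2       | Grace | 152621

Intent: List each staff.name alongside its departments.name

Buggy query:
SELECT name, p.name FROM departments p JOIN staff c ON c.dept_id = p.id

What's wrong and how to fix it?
Bug: Both tables have a 'name' column; the unqualified reference is ambiguous

Fix: Prefix ambiguous columns with the table alias

Corrected query:
SELECT c.name, p.name FROM departments p JOIN staff c ON c.dept_id = p.id

Result:
name  | name       
------+------------
Iris  | Finance    
Alice | Engineering
Iris  | Engineering
Frank | Finance    
Dave  | Finance    
Grace | Engineering
Grace | Engineering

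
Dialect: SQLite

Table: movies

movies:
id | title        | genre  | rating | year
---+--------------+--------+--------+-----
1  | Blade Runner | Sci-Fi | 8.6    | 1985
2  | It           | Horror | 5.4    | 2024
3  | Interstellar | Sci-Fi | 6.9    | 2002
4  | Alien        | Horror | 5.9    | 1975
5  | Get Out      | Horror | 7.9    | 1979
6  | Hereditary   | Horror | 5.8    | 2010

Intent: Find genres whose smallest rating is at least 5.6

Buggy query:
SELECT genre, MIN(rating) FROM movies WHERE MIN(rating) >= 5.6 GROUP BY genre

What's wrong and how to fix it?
Bug: MIN() in WHERE is a misuse of aggregate

Fix: Replace WHERE with HAVING after the GROUP BY

Corrected query:
SELECT genre, MIN(rating) FROM movies GROUP BY genre HAVING MIN(rating) >= 5.6

Result:
genre  | MIN(rating)
-------+------------
Sci-Fi | 6.9        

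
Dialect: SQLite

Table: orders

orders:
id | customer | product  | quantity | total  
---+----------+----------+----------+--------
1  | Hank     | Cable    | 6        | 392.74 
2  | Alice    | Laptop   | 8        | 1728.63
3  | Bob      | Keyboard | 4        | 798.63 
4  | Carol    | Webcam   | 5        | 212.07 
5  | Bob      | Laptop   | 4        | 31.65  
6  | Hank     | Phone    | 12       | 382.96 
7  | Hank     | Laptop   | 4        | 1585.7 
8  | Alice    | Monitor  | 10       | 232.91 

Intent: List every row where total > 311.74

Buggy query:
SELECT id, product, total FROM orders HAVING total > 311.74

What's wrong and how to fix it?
Bug: This is a non-aggregate query (no GROUP BY, no aggregates), so in SQLite the HAVING clause is invalid here; a row-level condition belongs in WHERE

Fix: Use WHERE for row-level filtering

Corrected query:
SELECT id, product, total FROM orders WHERE total > 311.74

Result:
id | product  | total  
---+----------+--------
1  | Cable    | 392.74 
2  | Laptop   | 1728.63
3  | Keyboard | 798.63 
6  | Phone    | 382.96 
7  | Laptop   | 1585.7 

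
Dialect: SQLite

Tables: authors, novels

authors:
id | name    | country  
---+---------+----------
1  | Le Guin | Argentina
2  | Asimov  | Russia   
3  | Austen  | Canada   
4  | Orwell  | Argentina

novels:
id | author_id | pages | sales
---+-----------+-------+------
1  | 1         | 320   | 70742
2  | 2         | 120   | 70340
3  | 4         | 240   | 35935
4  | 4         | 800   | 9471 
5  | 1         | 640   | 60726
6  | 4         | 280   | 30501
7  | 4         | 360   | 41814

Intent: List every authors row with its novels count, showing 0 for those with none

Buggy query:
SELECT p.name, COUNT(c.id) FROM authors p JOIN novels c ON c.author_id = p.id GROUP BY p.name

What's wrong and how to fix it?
Bug: An inner join excludes parents with zero children

Fix: Switch to LEFT JOIN to retain unmatched parent rows

Corrected query:
SELECT p.name, COUNT(c.id) FROM authors p LEFT JOIN novels c ON c.author_id = p.id GROUP BY p.name

Result:
name    | COUNT(c.id)
--------+------------
Asimov  | 1          
Austen  | 0          
Le Guin | 2          
Orwell  | 4          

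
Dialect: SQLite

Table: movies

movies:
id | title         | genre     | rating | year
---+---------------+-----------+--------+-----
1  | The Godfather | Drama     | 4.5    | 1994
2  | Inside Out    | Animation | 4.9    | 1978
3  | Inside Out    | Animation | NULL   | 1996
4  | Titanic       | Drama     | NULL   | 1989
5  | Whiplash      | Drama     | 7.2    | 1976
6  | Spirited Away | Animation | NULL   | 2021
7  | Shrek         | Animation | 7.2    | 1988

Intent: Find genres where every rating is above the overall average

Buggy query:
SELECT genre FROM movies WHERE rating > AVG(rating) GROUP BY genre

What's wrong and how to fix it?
Bug: AVG() is an aggregate; it can't sit directly in WHERE

Fix: Compute the overall average in a scalar subquery and compare each group's MIN against it in HAVING

Corrected query:
SELECT genre FROM movies GROUP BY genre HAVING MIN(rating) > (SELECT AVG(rating) FROM movies)

Result:
(no rows)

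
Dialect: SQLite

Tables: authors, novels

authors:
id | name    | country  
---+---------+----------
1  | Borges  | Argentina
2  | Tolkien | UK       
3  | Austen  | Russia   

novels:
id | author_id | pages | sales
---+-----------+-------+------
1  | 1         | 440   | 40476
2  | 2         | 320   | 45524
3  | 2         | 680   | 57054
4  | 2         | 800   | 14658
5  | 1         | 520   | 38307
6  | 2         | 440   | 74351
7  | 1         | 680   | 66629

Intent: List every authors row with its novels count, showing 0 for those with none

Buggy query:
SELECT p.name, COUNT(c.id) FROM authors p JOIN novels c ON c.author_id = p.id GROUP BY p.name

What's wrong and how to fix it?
Bug: INNER JOIN drops authors rows that have no matching novels rows

Fix: Switch to LEFT JOIN to retain unmatched parent rows

Corrected query:
SELECT p.name, COUNT(c.id) FROM authors p LEFT JOIN novels c ON c.author_id = p.id GROUP BY p.name

Result:
name    | COUNT(c.id)
--------+------------
Austen  | 0          
Borges  | 3          
Tolkien | 4          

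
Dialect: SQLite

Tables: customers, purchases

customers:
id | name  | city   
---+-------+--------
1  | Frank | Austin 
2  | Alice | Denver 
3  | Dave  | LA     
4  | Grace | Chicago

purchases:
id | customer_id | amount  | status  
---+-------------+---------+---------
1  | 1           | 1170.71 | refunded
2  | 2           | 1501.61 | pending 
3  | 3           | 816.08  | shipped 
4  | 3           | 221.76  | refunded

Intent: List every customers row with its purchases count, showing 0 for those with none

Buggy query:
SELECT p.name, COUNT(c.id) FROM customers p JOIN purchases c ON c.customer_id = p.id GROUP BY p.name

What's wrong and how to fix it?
Bug: INNER JOIN drops customers rows that have no matching purchases rows

Fix: Use LEFT JOIN so parents without children still appear (COUNT(c.id) gives 0)

Corrected query:
SELECT p.name, COUNT(c.id) FROM customers p LEFT JOIN purchases c ON c.customer_id = p.id GROUP BY p.name

Result:
name  | COUNT(c.id)
------+------------
Alice | 1          
Dave  | 2          
Frank | 1          
Grace | 0          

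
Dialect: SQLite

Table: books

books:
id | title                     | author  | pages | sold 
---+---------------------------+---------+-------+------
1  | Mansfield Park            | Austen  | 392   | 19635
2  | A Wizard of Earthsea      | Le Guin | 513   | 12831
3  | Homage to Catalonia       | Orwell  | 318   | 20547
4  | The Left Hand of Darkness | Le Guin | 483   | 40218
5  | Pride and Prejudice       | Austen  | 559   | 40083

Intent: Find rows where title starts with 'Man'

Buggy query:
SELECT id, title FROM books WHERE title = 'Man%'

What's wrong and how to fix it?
Bug: '=' compares the literal string including the % character; pattern matching needs LIKE

Fix: Replace '=' with LIKE so 'Man%' is treated as a pattern

Corrected query:
SELECT id, title FROM books WHERE title LIKE 'Man%'

Result:
id | title         
---+---------------
1  | Mansfield Park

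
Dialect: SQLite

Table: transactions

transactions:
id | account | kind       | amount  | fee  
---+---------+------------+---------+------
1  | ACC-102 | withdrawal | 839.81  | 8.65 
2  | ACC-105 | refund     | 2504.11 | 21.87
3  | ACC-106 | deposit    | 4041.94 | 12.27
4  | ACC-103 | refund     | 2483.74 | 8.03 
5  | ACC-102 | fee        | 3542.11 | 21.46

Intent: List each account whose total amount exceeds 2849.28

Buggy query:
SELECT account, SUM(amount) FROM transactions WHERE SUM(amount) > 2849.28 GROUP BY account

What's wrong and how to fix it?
Bug: SUM(amount) is an aggregate, but WHERE filters rows before aggregation

Fix: Move the aggregate condition to a HAVING clause

Corrected query:
SELECT account, SUM(amount) FROM transactions GROUP BY account HAVING SUM(amount) > 2849.28

Result:
account | SUM(amount)
--------+------------
ACC-102 | 4381.92    
ACC-106 | 4041.94    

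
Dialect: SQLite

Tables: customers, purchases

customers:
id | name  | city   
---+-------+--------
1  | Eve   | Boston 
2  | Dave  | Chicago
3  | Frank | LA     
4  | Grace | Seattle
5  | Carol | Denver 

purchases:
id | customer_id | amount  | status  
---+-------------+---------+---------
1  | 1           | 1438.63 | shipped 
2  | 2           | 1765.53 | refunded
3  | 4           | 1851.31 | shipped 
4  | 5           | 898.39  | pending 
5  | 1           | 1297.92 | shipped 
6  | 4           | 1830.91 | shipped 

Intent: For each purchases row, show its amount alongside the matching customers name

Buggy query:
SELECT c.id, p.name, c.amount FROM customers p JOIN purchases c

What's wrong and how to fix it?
Bug: JOIN with no ON clause produces a cartesian product; every purchases row pairs with every customers row

Fix: Add ON c.customer_id = p.id to the JOIN

Corrected query:
SELECT c.id, p.name, c.amount FROM customers p JOIN purchases c ON c.customer_id = p.id

Result:
id | name  | amount 
---+-------+--------
1  | Eve   | 1438.63
2  | Dave  | 1765.53
3  | Grace | 1851.31
4  | Carol | 898.39 
5  | Eve   | 1297.92
6  | Grace | 1830.91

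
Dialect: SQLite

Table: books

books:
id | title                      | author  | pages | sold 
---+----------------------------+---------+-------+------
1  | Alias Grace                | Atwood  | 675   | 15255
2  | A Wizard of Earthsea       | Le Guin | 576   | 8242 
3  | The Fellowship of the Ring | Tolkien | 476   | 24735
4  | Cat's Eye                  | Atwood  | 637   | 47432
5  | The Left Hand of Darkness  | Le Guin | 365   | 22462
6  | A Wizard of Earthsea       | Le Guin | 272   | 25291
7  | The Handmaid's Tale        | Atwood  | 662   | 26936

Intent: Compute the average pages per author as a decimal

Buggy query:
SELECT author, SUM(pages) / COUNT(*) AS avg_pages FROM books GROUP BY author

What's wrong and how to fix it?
Bug: Both operands are integers, so '/' performs integer division and truncates

Fix: Multiply by 1.0 (or CAST to REAL) to force floating-point division

Corrected query:
SELECT author, SUM(pages) * 1.0 / COUNT(*) AS avg_pages FROM books GROUP BY author

Result:
author  | avg_pages 
--------+-----------
Atwood  | 658       
Le Guin | 404.333333
Tolkien | 476       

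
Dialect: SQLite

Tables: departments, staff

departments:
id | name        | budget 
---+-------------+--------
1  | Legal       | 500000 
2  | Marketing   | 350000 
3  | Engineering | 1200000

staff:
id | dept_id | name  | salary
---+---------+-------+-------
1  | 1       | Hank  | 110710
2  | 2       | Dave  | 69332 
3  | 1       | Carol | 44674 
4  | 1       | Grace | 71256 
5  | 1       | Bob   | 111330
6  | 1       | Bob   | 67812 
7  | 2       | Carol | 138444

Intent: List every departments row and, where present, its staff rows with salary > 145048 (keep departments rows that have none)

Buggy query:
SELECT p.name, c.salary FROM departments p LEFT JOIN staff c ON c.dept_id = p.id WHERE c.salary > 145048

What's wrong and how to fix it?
Bug: Filtering c.salary in WHERE discards the NULL rows produced by LEFT JOIN, turning it into an inner join

Fix: Put 'c.salary > 145048' in the JOIN's ON clause instead of WHERE

Corrected query:
SELECT p.name, c.salary FROM departments p LEFT JOIN staff c ON c.dept_id = p.id AND c.salary > 145048

Result:
name        | salary
------------+-------
Legal       | NULL  
Marketing   | NULL  
Engineering | NULL  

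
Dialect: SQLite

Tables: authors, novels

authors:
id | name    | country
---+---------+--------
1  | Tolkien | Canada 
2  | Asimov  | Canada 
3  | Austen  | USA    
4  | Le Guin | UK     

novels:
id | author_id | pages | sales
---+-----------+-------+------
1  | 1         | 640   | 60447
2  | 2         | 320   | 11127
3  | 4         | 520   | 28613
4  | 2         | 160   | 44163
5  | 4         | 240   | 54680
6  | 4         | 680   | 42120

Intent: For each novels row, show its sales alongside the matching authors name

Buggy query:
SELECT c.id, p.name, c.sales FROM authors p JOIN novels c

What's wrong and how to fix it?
Bug: Missing join condition: each novels row is matched to all authors rows instead of just its own

Fix: Add ON c.author_id = p.id to the JOIN

Corrected query:
SELECT c.id, p.name, c.sales FROM authors p JOIN novels c ON c.author_id = p.id

Result:
id | name    | sales
---+---------+------
1  | Tolkien | 60447
2  | Asimov  | 11127
3  | Le Guin | 28613
4  | Asimov  | 44163
5  | Le Guin | 54680
6  | Le Guin | 42120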